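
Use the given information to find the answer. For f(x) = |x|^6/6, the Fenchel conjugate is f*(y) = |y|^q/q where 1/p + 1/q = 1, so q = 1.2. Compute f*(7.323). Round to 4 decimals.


The conjugate exponent q satisfies 1/p + 1/q = 1.
p = 6, so q = 6/(6 - 1) = 1.2
|y|^q = 7.323^1.2 = 10.905
f*(7.323) = 10.905 / 1.2 = 9.0875


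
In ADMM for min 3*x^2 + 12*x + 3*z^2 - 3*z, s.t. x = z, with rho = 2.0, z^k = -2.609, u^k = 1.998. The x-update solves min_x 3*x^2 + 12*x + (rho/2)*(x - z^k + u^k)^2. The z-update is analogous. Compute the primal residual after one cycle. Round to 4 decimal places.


ADMM iteration with rho = 2.0, z^k = -2.609, u^k = 1.998
Step 1: x-update.
Minimize 3*x^2 + 12*x + (2.0/2)*(x + 2.609 + 1.998)^2
FOC: (2*3 + 2.0)*x = -12 + 2.0*(-2.609 - 1.998)
x^{k+1} = -2.6518
Step 2: z-update.
Minimize 3*z^2 - 3*z + (2.0/2)*(-2.6518 - z + 1.998)^2
FOC: (2*3 + 2.0)*z = 3 + 2.0*(-2.6518 + 1.998)
z^{k+1} = 0.2116
Step 3: u-update.
u^{k+1} = 1.998 - 2.6518 - 0.2116 = -0.8653
Step 4: Primal residual = |-2.6518 - 0.2116| = 2.8633


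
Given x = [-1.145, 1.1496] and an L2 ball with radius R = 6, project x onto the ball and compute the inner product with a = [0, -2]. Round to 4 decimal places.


Step 1: Compute ||x|| (intermediates to 6 decimals).
||x|| = sqrt((-1.145)^2 + 1.1496^2) = 1.62253
Step 2: Project.
Since ||x|| <= R, proj = x (no scaling needed).
proj(x) = [-1.145, 1.1496]
Step 3: Dot product.
a^T * proj(x) = 0*(-1.145) - 2*1.1496 = -2.2992


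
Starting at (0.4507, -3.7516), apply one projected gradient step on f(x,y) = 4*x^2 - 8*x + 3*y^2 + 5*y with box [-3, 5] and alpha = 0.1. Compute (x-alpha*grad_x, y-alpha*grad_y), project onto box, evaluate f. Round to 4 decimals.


Step 1: Compute gradient at (0.4507, -3.7516).
grad_x = 2*4*0.4507 - 8 = -4.3944
grad_y = 2*3*-3.7516 + 5 = -17.5096
Step 2: Gradient step.
x_raw = 0.4507 - 0.1*-4.3944 = 0.8901
y_raw = -3.7516 - 0.1*-17.5096 = -2.0006
Step 3: Project onto [-3, 5].
x_proj = clip(0.8901) = 0.8901
y_proj = clip(-2.0006) = -2.0006
Step 4: Evaluate f.
f(0.8901, -2.0006) = -1.9472


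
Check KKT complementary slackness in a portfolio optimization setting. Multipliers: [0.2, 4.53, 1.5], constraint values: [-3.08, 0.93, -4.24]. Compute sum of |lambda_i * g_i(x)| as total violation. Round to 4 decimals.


KKT complementary slackness check:
lambda_1 * g_1 = 0.2 * -3.08 = -0.616
lambda_2 * g_2 = 4.53 * 0.93 = 4.2129
lambda_3 * g_3 = 1.5 * -4.24 = -6.36
Total violation = 0.616 + 4.2129 + 6.36 = 11.1889


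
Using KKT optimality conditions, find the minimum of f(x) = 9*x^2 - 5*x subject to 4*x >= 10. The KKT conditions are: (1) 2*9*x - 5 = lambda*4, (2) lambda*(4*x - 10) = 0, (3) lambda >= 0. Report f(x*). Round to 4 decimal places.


Step 1: Try lambda = 0 (constraint inactive).
x_unc = 5/(2*9) = 0.2778
Check: 4*0.2778 = 1.1112 < 10 -- violated!
Step 2: Constraint must be active: 4*x = 10
x* = 10/4 = 2.5
lambda = (2*9*2.5 - 5)/4 = 10.0
Step 3: Compute optimal value.
f(x*) = 9*2.5^2 - 5*2.5 = 43.75


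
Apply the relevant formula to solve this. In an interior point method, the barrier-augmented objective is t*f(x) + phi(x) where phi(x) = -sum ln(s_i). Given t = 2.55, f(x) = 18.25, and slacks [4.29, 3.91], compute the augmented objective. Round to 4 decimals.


Step 1: Compute log-barrier.
ln values: [1.4563, 1.3635]
phi = -(1.4563 + 1.3635) = -2.8198
Step 2: Compute augmented objective.
t*f(x) = 2.55*18.25 = 46.5375
Total = 46.5375 - 2.8198 = 43.7177


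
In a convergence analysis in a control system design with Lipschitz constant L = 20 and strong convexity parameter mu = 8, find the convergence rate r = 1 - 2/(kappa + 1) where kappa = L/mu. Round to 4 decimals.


Step 1: Compute the condition number.
kappa = L/mu = 20/8 = 2.5
Step 2: Compute the convergence rate.
r = 1 - 2/(kappa + 1) = 1 - 2*mu/(L + mu) = (L - mu)/(L + mu) = 12/28 = 0.4286


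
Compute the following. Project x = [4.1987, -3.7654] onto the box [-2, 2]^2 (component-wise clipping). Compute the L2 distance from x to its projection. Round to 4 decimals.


Project each component onto [-2, 2].
clip(4.1987) = 2.0, clip(-3.7654) = -2.0
Projection = [2.0, -2.0]
Squared diffs: [4.8343, 3.1166]
Distance = sqrt(7.9509) = 2.8197


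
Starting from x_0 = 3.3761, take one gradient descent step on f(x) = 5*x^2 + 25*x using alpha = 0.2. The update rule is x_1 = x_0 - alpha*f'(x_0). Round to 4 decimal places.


We compute the gradient at x_0 and apply the update.
f'(x) = 10*x + 25
f'(3.3761) = 10*3.3761 + 25 = 58.761
x_1 = 3.3761 - 0.2*58.761 = -8.3761


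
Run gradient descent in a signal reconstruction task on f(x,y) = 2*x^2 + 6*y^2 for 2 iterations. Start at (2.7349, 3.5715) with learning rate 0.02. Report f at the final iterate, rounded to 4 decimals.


Gradient descent on f(x,y) = 2*x^2 + 6*y^2.
Starting point: (2.7349, 3.5715), alpha = 0.02
Step 1: grad_x = 2*2*2.7349 = 10.9396, grad_y = 2*6*3.5715 = 42.858
  x_1 = 2.7349 - 0.02*10.9396 = 2.5161
  y_1 = 3.5715 - 0.02*42.858 = 2.7143
Step 2: grad_x = 2*2*2.5161 = 10.0644, grad_y = 2*6*2.7143 = 32.5721
  x_2 = 2.5161 - 0.02*10.0644 = 2.3148
  y_2 = 2.7143 - 0.02*32.5721 = 2.0629
f(2.3148, 2.0629) = 2*2.3148^2 + 6*2.0629^2 = 36.2501


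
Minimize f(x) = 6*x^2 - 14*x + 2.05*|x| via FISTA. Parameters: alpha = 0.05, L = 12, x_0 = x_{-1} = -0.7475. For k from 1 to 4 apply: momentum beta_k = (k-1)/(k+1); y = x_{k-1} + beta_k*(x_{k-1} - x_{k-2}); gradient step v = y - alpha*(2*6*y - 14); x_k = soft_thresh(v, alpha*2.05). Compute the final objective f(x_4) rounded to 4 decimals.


FISTA on f(x) = 6*x^2 - 14*x + 2.05*|x|
L = 12, alpha = 0.05
Iteration 1: beta = 0.0, y = -0.7475 + 0.0*(-0.7475 + 0.7475) = -0.7475
  grad(y) = -22.97, v = y - alpha*grad = 0.401
  prox(v) = soft_thresh(0.401, 0.1025) = 0.2985
Iteration 2: beta = 0.3333, y = 0.2985 + 0.3333*(0.2985 + 0.7475) = 0.6472
  grad(y) = -6.234, v = y - alpha*grad = 0.9589
  prox(v) = soft_thresh(0.9589, 0.1025) = 0.8564
Iteration 3: beta = 0.5, y = 0.8564 + 0.5*(0.8564 - 0.2985) = 1.1353
  grad(y) = -0.3764, v = y - alpha*grad = 1.1541
  prox(v) = soft_thresh(1.1541, 0.1025) = 1.0516
Iteration 4: beta = 0.6, y = 1.0516 + 0.6*(1.0516 - 0.8564) = 1.1688
  grad(y) = 0.0253, v = y - alpha*grad = 1.1675
  prox(v) = soft_thresh(1.1675, 0.1025) = 1.065
f(x_4) = 6*1.065^2 - 14*1.065 + 2.05*|1.065| = -5.9214


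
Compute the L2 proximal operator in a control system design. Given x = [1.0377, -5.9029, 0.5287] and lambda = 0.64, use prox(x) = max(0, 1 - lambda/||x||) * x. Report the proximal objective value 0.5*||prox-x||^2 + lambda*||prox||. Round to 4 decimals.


Step 1: Compute ||x||.
||x|| = 6.0167
Step 2: Compute scaling factor.
scale = max(0, 1 - 0.64/6.0167) = 0.8936
Step 3: prox(x) = [0.9273, -5.275, 0.4725]
||prox(x)|| = 5.3767
Step 4: Proximal objective.
0.5*||prox-x||^2 = 0.2048
lambda*||prox|| = 3.4411
Total = 3.6459


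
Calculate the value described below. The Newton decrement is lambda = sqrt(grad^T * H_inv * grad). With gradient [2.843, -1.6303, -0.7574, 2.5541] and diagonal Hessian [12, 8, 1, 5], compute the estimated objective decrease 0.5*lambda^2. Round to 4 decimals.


Step 1: H is diagonal, so H^(-1) * g = [0.2369, -0.2038, -0.7574, 0.5108].
Step 2: g^T H^(-1) g = sum_i g_i^2 / H_ii
  = (2.843)^2/12 + (-1.6303)^2/8 + (-0.7574)^2/1 + (2.5541)^2/5
  = 0.6736 + 0.3322 + 0.5737 + 1.3047 = 2.8841
Step 3: Objective decrease = 0.5 * g^T H^(-1) g = 1.4421


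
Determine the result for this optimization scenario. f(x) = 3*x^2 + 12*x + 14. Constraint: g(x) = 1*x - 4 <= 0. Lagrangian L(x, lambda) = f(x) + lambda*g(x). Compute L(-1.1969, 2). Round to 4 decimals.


Step 1: Evaluate f(x).
f(-1.1969) = 3*(-1.1969)^2 + 12*(-1.1969) + 14 = 3.9349
Step 2: Evaluate g(x).
g(-1.1969) = 1*-1.1969 - 4 = -5.1969
Step 3: Compute Lagrangian.
L = 3.9349 + 2*-5.1969 = -6.4589


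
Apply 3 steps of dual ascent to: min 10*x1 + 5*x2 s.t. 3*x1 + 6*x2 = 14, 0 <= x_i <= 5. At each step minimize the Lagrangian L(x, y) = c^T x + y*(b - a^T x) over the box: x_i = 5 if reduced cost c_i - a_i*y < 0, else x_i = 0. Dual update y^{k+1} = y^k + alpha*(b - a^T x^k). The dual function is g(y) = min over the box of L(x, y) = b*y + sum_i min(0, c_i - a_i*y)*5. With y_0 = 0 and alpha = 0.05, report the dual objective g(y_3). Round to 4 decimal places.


Dual ascent for LP: min 10*x1 + 5*x2, 3*x1 + 6*x2 = 14, 0 <= x_i <= 5
Step 1: y^k = 0.0, reduced costs: (10.0, 5.0)
  x^k = (0.0, 0.0), subgradient = b - a^T x = 14.0
  y^{k+1} = 0.0 + 0.05*14.0 = 0.7
Step 2: y^k = 0.7, reduced costs: (7.9, 0.8)
  x^k = (0.0, 0.0), subgradient = b - a^T x = 14.0
  y^{k+1} = 0.7 + 0.05*14.0 = 1.4
Step 3: y^k = 1.4, reduced costs: (5.8, -3.4)
  x^k = (0.0, 5.0), subgradient = b - a^T x = -16.0
  y^{k+1} = 1.4 + 0.05*-16.0 = 0.6
Dual objective at y_3 = 0.6: reduced costs (8.2, 1.4), box minimizer x = (0.0, 0.0)
g(y_3) = b*y + (c1 - a1*y)*x1 + (c2 - a2*y)*x2 = 14*0.6 + 8.2*0.0 + 1.4*0.0 = 8.4 + 0.0 + 0.0 = 8.4


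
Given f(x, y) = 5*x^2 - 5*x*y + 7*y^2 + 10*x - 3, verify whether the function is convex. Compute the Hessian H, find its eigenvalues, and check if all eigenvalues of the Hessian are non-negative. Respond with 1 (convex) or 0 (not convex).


The Hessian of f(x,y) = 5*x^2 - 5*x*y + 7*y^2 + 10*x - 3 is:
H = [[10, -5], [-5, 14]]
Trace = 10 + 14 = 24
Determinant = 10*14 - (-5)^2 = 115
Discriminant = (24)^2 - 4*115 = 116.0
Eigenvalues: lambda_1 = 6.6148, lambda_2 = 17.3852
The function is convex.

1


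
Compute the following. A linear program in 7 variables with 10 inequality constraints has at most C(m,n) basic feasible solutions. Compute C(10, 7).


Each vertex corresponds to some choice of n active constraints out of m, so the number of vertices is at most C(m, n) = m! / (n!(m-n)!).
m = 10, n = 7
Numerator: 10 * 9 * 8 * 7 * 6 * 5 * 4
Denominator: 7! = 5040
C(10, 7) = 120


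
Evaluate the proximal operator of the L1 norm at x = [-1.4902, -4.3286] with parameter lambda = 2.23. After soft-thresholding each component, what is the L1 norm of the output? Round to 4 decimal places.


Soft-thresholding with lambda = 2.23:
prox(-1.4902) = sign(-1.4902)*max(|-1.4902| - 2.23, 0) = 0.0
prox(-4.3286) = sign(-4.3286)*max(|-4.3286| - 2.23, 0) = -2.0986
prox(x) = [0.0, -2.0986]
||prox(x)||_1 = 0.0 + 2.0986 = 2.0986


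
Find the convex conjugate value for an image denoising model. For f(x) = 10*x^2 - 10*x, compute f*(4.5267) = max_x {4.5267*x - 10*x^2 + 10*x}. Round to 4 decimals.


f*(y) = sup_x {y*x - a*x^2 - b*x} = sup_x {(y-b)*x - a*x^2}
FOC: (y - b) - 2a*x = 0 => x* = (y - b)/(2a)
x* = (4.5267 + 10)/(2*10) = 0.7263
f*(4.5267) = (y-b)^2/(4a) = (4.5267 + 10)^2/(4*10)
= 211.025/40 = 5.2756


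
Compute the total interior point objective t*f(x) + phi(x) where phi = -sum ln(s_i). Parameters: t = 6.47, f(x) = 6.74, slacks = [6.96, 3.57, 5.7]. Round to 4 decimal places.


Step 1: Compute log-barrier.
ln values: [1.9402, 1.2726, 1.7405]
phi = -(1.9402 + 1.2726 + 1.7405) = -4.9532
Step 2: Compute augmented objective.
t*f(x) = 6.47*6.74 = 43.6078
Total = 43.6078 - 4.9532 = 38.6546


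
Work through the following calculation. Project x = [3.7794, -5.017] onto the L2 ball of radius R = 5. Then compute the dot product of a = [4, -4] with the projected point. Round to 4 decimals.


Step 1: Compute ||x|| (intermediates to 6 decimals).
||x|| = sqrt(3.7794^2 + (-5.017)^2) = 6.281254
Step 2: Project.
Since ||x|| > R, scale = R/||x|| = 5/6.281254 = 0.796019, proj(x) = scale * x
proj(x) = [3.008474, -3.993627]
Step 3: Dot product.
a^T * proj(x) = 4*3.008474 - 4*(-3.993627) = 28.0084


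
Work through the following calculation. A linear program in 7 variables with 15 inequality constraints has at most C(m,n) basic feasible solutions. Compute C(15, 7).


Each vertex corresponds to some choice of n active constraints out of m, so the number of vertices is at most C(m, n) = m! / (n!(m-n)!).
m = 15, n = 7
Numerator: 15 * 14 * 13 * 12 * 11 * 10 * 9
Denominator: 7! = 5040
C(15, 7) = 6435


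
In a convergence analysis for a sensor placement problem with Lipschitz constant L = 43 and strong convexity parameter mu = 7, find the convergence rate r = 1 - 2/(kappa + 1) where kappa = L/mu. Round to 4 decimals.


Step 1: Compute the condition number.
kappa = L/mu = 43/7 = 6.1429
Step 2: Compute the convergence rate.
r = 1 - 2/(kappa + 1) = 1 - 2*mu/(L + mu) = (L - mu)/(L + mu) = 36/50 = 0.72


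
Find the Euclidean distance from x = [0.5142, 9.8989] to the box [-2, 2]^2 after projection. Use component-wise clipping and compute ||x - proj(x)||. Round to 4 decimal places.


Project each component onto [-2, 2].
clip(0.5142) = 0.5142, clip(9.8989) = 2.0
Projection = [0.5142, 2.0]
Squared diffs: [0.0, 62.3926]
Distance = sqrt(62.3926) = 7.8989


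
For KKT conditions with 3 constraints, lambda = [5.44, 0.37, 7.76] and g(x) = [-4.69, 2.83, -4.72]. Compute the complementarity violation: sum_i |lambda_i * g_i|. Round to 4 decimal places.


KKT complementary slackness check:
lambda_1 * g_1 = 5.44 * -4.69 = -25.5136
lambda_2 * g_2 = 0.37 * 2.83 = 1.0471
lambda_3 * g_3 = 7.76 * -4.72 = -36.6272
Total violation = 25.5136 + 1.0471 + 36.6272 = 63.1879


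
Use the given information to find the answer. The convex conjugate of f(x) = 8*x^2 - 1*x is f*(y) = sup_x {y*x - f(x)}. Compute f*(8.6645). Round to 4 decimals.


f*(y) = sup_x {y*x - a*x^2 - b*x} = sup_x {(y-b)*x - a*x^2}
FOC: (y - b) - 2a*x = 0 => x* = (y - b)/(2a)
x* = (8.6645 + 1)/(2*8) = 0.604
f*(8.6645) = (y-b)^2/(4a) = (8.6645 + 1)^2/(4*8)
= 93.4026/32 = 2.9188


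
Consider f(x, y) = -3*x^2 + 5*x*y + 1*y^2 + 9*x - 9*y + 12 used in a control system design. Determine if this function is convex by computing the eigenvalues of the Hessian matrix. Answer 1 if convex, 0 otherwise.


The Hessian of f(x,y) = -3*x^2 + 5*x*y + 1*y^2 + 9*x - 9*y + 12 is:
H = [[-6, 5], [5, 2]]
Trace = -6 + 2 = -4
Determinant = -6*2 - (5)^2 = -37
Discriminant = (-4)^2 - 4*-37 = 164.0
Eigenvalues: lambda_1 = -8.4031, lambda_2 = 4.4031
The function is not convex.

0


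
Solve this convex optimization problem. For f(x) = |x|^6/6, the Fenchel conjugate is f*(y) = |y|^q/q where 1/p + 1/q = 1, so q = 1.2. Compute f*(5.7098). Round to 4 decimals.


The conjugate exponent q satisfies 1/p + 1/q = 1.
p = 6, so q = 6/(6 - 1) = 1.2
|y|^q = 5.7098^1.2 = 8.0899
f*(5.7098) = 8.0899 / 1.2 = 6.7416


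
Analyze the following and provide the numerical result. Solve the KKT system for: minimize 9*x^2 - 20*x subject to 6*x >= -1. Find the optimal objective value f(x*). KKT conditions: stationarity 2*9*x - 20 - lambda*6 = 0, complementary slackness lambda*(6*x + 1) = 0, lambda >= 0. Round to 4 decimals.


Step 1: Try lambda = 0 (constraint inactive).
Stationarity: 2*9*x - 20 = 0
x* = 20/(2*9) = 10/9 = 1.1111 (rounded; the exact value 10/9 is used below)
Check constraint: 6*1.1111 = 6.6666 >= -1 -- satisfied.
Step 2: Compute optimal value.
f(x*) = 9*(10/9)^2 - 20*(10/9) = -11.1111


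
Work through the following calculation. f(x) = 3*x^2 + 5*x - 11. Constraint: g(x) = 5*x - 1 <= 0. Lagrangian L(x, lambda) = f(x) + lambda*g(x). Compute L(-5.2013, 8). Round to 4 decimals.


Step 1: Evaluate f(x).
f(-5.2013) = 3*(-5.2013)^2 + 5*(-5.2013) - 11 = 44.1541
Step 2: Evaluate g(x).
g(-5.2013) = 5*-5.2013 - 1 = -27.0065
Step 3: Compute Lagrangian.
L = 44.1541 + 8*-27.0065 = -171.8979


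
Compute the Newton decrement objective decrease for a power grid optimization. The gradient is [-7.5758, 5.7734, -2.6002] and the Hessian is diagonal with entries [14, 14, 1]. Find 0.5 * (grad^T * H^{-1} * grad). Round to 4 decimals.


Step 1: H is diagonal, so H^(-1) * g = [-0.5411, 0.4124, -2.6002].
Step 2: g^T H^(-1) g = sum_i g_i^2 / H_ii
  = (-7.5758)^2/14 + (5.7734)^2/14 + (-2.6002)^2/1
  = 4.0995 + 2.3809 + 6.761 = 13.2414
Step 3: Objective decrease = 0.5 * g^T H^(-1) g = 6.6207


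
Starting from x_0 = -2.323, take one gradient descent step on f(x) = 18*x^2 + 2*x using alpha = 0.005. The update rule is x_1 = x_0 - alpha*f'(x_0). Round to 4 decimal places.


We compute the gradient at x_0 and apply the update.
f'(x) = 36*x + 2
f'(-2.323) = 36*-2.323 + 2 = -81.628
x_1 = -2.323 - 0.005*-81.628 = -1.9149


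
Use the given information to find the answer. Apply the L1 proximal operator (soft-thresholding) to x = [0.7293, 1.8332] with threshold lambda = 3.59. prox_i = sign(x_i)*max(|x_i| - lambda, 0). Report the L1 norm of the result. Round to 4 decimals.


Soft-thresholding with lambda = 3.59:
prox(0.7293) = sign(0.7293)*max(|0.7293| - 3.59, 0) = 0.0
prox(1.8332) = sign(1.8332)*max(|1.8332| - 3.59, 0) = 0.0
prox(x) = [0.0, 0.0]
||prox(x)||_1 = 0.0 + 0.0 = 0.0


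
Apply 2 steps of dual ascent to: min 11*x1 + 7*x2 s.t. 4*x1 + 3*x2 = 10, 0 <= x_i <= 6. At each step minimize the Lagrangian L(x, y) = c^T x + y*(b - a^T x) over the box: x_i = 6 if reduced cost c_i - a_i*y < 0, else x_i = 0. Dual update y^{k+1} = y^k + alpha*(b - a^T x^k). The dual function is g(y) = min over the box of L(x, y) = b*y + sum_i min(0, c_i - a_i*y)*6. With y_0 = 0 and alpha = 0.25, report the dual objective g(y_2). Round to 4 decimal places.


Dual ascent for LP: min 11*x1 + 7*x2, 4*x1 + 3*x2 = 10, 0 <= x_i <= 6
Step 1: y^k = 0.0, reduced costs: (11.0, 7.0)
  x^k = (0.0, 0.0), subgradient = b - a^T x = 10.0
  y^{k+1} = 0.0 + 0.25*10.0 = 2.5
Step 2: y^k = 2.5, reduced costs: (1.0, -0.5)
  x^k = (0.0, 6.0), subgradient = b - a^T x = -8.0
  y^{k+1} = 2.5 + 0.25*-8.0 = 0.5
Dual objective at y_2 = 0.5: reduced costs (9.0, 5.5), box minimizer x = (0.0, 0.0)
g(y_2) = b*y + (c1 - a1*y)*x1 + (c2 - a2*y)*x2 = 10*0.5 + 9.0*0.0 + 5.5*0.0 = 5.0 + 0.0 + 0.0 = 5.0


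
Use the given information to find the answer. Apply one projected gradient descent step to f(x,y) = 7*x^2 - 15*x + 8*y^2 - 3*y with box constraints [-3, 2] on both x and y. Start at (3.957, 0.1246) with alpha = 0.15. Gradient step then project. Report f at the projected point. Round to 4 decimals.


Step 1: Compute gradient at (3.957, 0.1246).
grad_x = 2*7*3.957 - 15 = 40.398
grad_y = 2*8*0.1246 - 3 = -1.0064
Step 2: Gradient step.
x_raw = 3.957 - 0.15*40.398 = -2.1027
y_raw = 0.1246 - 0.15*-1.0064 = 0.2756
Step 3: Project onto [-3, 2].
x_proj = clip(-2.1027) = -2.1027
y_proj = clip(0.2756) = 0.2756
Step 4: Evaluate f.
f(-2.1027, 0.2756) = 62.2707


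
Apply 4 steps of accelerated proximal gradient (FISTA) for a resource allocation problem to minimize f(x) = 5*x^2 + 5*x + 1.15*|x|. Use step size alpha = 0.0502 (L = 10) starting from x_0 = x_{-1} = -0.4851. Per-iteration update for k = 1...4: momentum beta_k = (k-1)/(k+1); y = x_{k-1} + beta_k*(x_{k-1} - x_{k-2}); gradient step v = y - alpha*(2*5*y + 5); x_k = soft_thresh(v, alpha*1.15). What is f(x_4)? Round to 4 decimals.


FISTA on f(x) = 5*x^2 + 5*x + 1.15*|x|
L = 10, alpha = 0.0502
Iteration 1: beta = 0.0, y = -0.4851 + 0.0*(-0.4851 + 0.4851) = -0.4851
  grad(y) = 0.149, v = y - alpha*grad = -0.4926
  prox(v) = soft_thresh(-0.4926, 0.0577) = -0.4348
Iteration 2: beta = 0.3333, y = -0.4348 + 0.3333*(-0.4348 + 0.4851) = -0.4181
  grad(y) = 0.819, v = y - alpha*grad = -0.4592
  prox(v) = soft_thresh(-0.4592, 0.0577) = -0.4015
Iteration 3: beta = 0.5, y = -0.4015 + 0.5*(-0.4015 + 0.4348) = -0.3848
  grad(y) = 1.152, v = y - alpha*grad = -0.4426
  prox(v) = soft_thresh(-0.4426, 0.0577) = -0.3849
Iteration 4: beta = 0.6, y = -0.3849 + 0.6*(-0.3849 + 0.4015) = -0.375
  grad(y) = 1.2505, v = y - alpha*grad = -0.4377
  prox(v) = soft_thresh(-0.4377, 0.0577) = -0.38
f(x_4) = 5*(-0.38)^2 + 5*(-0.38) + 1.15*|-0.38| = -0.741


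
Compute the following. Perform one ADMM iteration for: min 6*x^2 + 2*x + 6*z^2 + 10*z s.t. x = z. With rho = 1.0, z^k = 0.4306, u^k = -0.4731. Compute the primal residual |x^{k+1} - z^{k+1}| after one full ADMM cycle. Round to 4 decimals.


ADMM iteration with rho = 1.0, z^k = 0.4306, u^k = -0.4731
Step 1: x-update.
Minimize 6*x^2 + 2*x + (1.0/2)*(x - 0.4306 - 0.4731)^2
FOC: (2*6 + 1.0)*x = -2 + 1.0*(0.4306 + 0.4731)
x^{k+1} = -0.0843
Step 2: z-update.
Minimize 6*z^2 + 10*z + (1.0/2)*(-0.0843 - z - 0.4731)^2
FOC: (2*6 + 1.0)*z = -10 + 1.0*(-0.0843 - 0.4731)
z^{k+1} = -0.8121
Step 3: u-update.
u^{k+1} = -0.4731 - 0.0843 + 0.8121 = 0.2547
Step 4: Primal residual = |-0.0843 + 0.8121| = 0.7278


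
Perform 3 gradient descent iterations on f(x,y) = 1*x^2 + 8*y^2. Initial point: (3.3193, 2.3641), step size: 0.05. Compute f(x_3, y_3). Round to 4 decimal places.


Gradient descent on f(x,y) = 1*x^2 + 8*y^2.
Starting point: (3.3193, 2.3641), alpha = 0.05
Step 1: grad_x = 2*1*3.3193 = 6.6386, grad_y = 2*8*2.3641 = 37.8256
  x_1 = 3.3193 - 0.05*6.6386 = 2.9874
  y_1 = 2.3641 - 0.05*37.8256 = 0.4728
Step 2: grad_x = 2*1*2.9874 = 5.9747, grad_y = 2*8*0.4728 = 7.5651
  x_2 = 2.9874 - 0.05*5.9747 = 2.6886
  y_2 = 0.4728 - 0.05*7.5651 = 0.0946
Step 3: grad_x = 2*1*2.6886 = 5.3773, grad_y = 2*8*0.0946 = 1.513
  x_3 = 2.6886 - 0.05*5.3773 = 2.4198
  y_3 = 0.0946 - 0.05*1.513 = 0.0189
f(2.4198, 0.0189) = 1*2.4198^2 + 8*0.0189^2 = 5.8581


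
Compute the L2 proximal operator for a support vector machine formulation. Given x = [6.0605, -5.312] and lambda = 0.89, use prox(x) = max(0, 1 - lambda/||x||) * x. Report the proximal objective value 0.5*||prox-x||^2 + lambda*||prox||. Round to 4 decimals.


Step 1: Compute ||x||.
||x|| = 8.059
Step 2: Compute scaling factor.
scale = max(0, 1 - 0.89/8.059) = 0.8896
Step 3: prox(x) = [5.3912, -4.7254]
||prox(x)|| = 7.169
Step 4: Proximal objective.
0.5*||prox-x||^2 = 0.3961
lambda*||prox|| = 6.3804
Total = 6.7764


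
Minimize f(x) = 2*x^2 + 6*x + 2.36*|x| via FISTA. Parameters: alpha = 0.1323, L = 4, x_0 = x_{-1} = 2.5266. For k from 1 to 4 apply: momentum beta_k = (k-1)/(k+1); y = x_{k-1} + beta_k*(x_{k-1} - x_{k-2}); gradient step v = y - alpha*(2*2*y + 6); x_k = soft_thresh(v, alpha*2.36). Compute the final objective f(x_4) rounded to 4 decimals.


FISTA on f(x) = 2*x^2 + 6*x + 2.36*|x|
L = 4, alpha = 0.1323
Iteration 1: beta = 0.0, y = 2.5266 + 0.0*(2.5266 - 2.5266) = 2.5266
  grad(y) = 16.1064, v = y - alpha*grad = 0.3957
  prox(v) = soft_thresh(0.3957, 0.3122) = 0.0835
Iteration 2: beta = 0.3333, y = 0.0835 + 0.3333*(0.0835 - 2.5266) = -0.7309
  grad(y) = 3.0765, v = y - alpha*grad = -1.1379
  prox(v) = soft_thresh(-1.1379, 0.3122) = -0.8257
Iteration 3: beta = 0.5, y = -0.8257 + 0.5*(-0.8257 - 0.0835) = -1.2802
  grad(y) = 0.879, v = y - alpha*grad = -1.3965
  prox(v) = soft_thresh(-1.3965, 0.3122) = -1.0843
Iteration 4: beta = 0.6, y = -1.0843 + 0.6*(-1.0843 + 0.8257) = -1.2395
  grad(y) = 1.042, v = y - alpha*grad = -1.3774
  prox(v) = soft_thresh(-1.3774, 0.3122) = -1.0651
f(x_4) = 2*(-1.0651)^2 + 6*(-1.0651) + 2.36*|-1.0651| = -1.6081


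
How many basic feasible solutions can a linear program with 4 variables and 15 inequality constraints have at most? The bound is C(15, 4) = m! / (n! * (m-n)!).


Each vertex corresponds to some choice of n active constraints out of m, so the number of vertices is at most C(m, n) = m! / (n!(m-n)!).
m = 15, n = 4
Numerator: 15 * 14 * 13 * 12
Denominator: 4! = 24
C(15, 4) = 1365


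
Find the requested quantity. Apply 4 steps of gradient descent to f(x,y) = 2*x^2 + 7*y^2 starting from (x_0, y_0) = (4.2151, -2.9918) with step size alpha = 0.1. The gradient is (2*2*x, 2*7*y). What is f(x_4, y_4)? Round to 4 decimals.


Gradient descent on f(x,y) = 2*x^2 + 7*y^2.
Starting point: (4.2151, -2.9918), alpha = 0.1
Step 1: grad_x = 2*2*4.2151 = 16.8604, grad_y = 2*7*-2.9918 = -41.8852
  x_1 = 4.2151 - 0.1*16.8604 = 2.5291
  y_1 = -2.9918 - 0.1*-41.8852 = 1.1967
Step 2: grad_x = 2*2*2.5291 = 10.1162, grad_y = 2*7*1.1967 = 16.7541
  x_2 = 2.5291 - 0.1*10.1162 = 1.5174
  y_2 = 1.1967 - 0.1*16.7541 = -0.4787
Step 3: grad_x = 2*2*1.5174 = 6.0697, grad_y = 2*7*-0.4787 = -6.7016
  x_3 = 1.5174 - 0.1*6.0697 = 0.9105
  y_3 = -0.4787 - 0.1*-6.7016 = 0.1915
Step 4: grad_x = 2*2*0.9105 = 3.6418, grad_y = 2*7*0.1915 = 2.6807
  x_4 = 0.9105 - 0.1*3.6418 = 0.5463
  y_4 = 0.1915 - 0.1*2.6807 = -0.0766
f(0.5463, -0.0766) = 2*0.5463^2 + 7*(-0.0766)^2 = 0.6379


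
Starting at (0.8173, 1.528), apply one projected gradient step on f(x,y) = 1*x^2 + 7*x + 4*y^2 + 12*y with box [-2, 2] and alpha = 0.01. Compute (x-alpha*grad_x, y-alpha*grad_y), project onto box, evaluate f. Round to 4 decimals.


Step 1: Compute gradient at (0.8173, 1.528).
grad_x = 2*1*0.8173 + 7 = 8.6346
grad_y = 2*4*1.528 + 12 = 24.224
Step 2: Gradient step.
x_raw = 0.8173 - 0.01*8.6346 = 0.731
y_raw = 1.528 - 0.01*24.224 = 1.2858
Step 3: Project onto [-2, 2].
x_proj = clip(0.731) = 0.731
y_proj = clip(1.2858) = 1.2858
Step 4: Evaluate f.
f(0.731, 1.2858) = 27.6928


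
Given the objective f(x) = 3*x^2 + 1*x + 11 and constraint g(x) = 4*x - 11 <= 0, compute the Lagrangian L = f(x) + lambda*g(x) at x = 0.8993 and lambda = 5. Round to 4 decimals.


Step 1: Evaluate f(x).
f(0.8993) = 3*0.8993^2 + 1*0.8993 + 11 = 14.3255
Step 2: Evaluate g(x).
g(0.8993) = 4*0.8993 - 11 = -7.4028
Step 3: Compute Lagrangian.
L = 14.3255 + 5*-7.4028 = -22.6885


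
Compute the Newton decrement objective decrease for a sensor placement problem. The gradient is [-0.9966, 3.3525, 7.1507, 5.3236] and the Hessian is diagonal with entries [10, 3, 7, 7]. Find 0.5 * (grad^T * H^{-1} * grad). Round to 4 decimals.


Step 1: H is diagonal, so H^(-1) * g = [-0.0997, 1.1175, 1.0215, 0.7605].
Step 2: g^T H^(-1) g = sum_i g_i^2 / H_ii
  = (-0.9966)^2/10 + (3.3525)^2/3 + (7.1507)^2/7 + (5.3236)^2/7
  = 0.0993 + 3.7464 + 7.3046 + 4.0487 = 15.1991
Step 3: Objective decrease = 0.5 * g^T H^(-1) g = 7.5995


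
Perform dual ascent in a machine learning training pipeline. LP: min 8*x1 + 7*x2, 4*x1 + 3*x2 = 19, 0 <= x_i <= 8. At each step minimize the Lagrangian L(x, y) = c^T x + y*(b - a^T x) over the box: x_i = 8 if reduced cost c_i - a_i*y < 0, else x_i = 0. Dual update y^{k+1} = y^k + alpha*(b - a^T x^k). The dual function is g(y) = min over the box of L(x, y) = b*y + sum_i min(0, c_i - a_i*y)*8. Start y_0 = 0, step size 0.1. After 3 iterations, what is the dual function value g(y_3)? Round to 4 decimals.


Dual ascent for LP: min 8*x1 + 7*x2, 4*x1 + 3*x2 = 19, 0 <= x_i <= 8
Step 1: y^k = 0.0, reduced costs: (8.0, 7.0)
  x^k = (0.0, 0.0), subgradient = b - a^T x = 19.0
  y^{k+1} = 0.0 + 0.1*19.0 = 1.9
Step 2: y^k = 1.9, reduced costs: (0.4, 1.3)
  x^k = (0.0, 0.0), subgradient = b - a^T x = 19.0
  y^{k+1} = 1.9 + 0.1*19.0 = 3.8
Step 3: y^k = 3.8, reduced costs: (-7.2, -4.4)
  x^k = (8.0, 8.0), subgradient = b - a^T x = -37.0
  y^{k+1} = 3.8 + 0.1*-37.0 = 0.1
Dual objective at y_3 = 0.1: reduced costs (7.6, 6.7), box minimizer x = (0.0, 0.0)
g(y_3) = b*y + (c1 - a1*y)*x1 + (c2 - a2*y)*x2 = 19*0.1 + 7.6*0.0 + 6.7*0.0 = 1.9 + 0.0 + 0.0 = 1.9


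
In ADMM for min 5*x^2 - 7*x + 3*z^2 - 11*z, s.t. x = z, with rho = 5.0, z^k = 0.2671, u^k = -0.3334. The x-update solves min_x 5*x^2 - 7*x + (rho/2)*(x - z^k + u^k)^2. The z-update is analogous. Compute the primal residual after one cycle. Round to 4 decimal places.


ADMM iteration with rho = 5.0, z^k = 0.2671, u^k = -0.3334
Step 1: x-update.
Minimize 5*x^2 - 7*x + (5.0/2)*(x - 0.2671 - 0.3334)^2
FOC: (2*5 + 5.0)*x = 7 + 5.0*(0.2671 + 0.3334)
x^{k+1} = 0.6668
Step 2: z-update.
Minimize 3*z^2 - 11*z + (5.0/2)*(0.6668 - z - 0.3334)^2
FOC: (2*3 + 5.0)*z = 11 + 5.0*(0.6668 - 0.3334)
z^{k+1} = 1.1516
Step 3: u-update.
u^{k+1} = -0.3334 + 0.6668 - 1.1516 = -0.8181
Step 4: Primal residual = |0.6668 - 1.1516| = 0.4847


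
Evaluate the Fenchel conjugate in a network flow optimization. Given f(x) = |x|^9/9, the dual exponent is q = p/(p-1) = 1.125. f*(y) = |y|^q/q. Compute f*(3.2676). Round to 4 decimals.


The conjugate exponent q satisfies 1/p + 1/q = 1.
p = 9, so q = 9/(9 - 1) = 1.125
|y|^q = 3.2676^1.125 = 3.7889
f*(3.2676) = 3.7889 / 1.125 = 3.3679


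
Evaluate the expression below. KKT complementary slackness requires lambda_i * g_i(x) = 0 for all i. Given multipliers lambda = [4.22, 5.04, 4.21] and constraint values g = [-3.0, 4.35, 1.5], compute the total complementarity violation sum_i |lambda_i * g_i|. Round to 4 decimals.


KKT complementary slackness check:
lambda_1 * g_1 = 4.22 * -3.0 = -12.66
lambda_2 * g_2 = 5.04 * 4.35 = 21.924
lambda_3 * g_3 = 4.21 * 1.5 = 6.315
Total violation = 12.66 + 21.924 + 6.315 = 40.899


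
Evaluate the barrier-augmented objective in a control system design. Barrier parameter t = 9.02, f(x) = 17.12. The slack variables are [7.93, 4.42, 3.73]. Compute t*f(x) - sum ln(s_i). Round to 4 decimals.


Step 1: Compute log-barrier.
ln values: [2.0707, 1.4861, 1.3164]
phi = -(2.0707 + 1.4861 + 1.3164) = -4.8732
Step 2: Compute augmented objective.
t*f(x) = 9.02*17.12 = 154.4224
Total = 154.4224 - 4.8732 = 149.5492


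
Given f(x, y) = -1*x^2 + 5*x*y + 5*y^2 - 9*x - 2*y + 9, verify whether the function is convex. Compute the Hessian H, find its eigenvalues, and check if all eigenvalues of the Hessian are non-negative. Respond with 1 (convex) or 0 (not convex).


The Hessian of f(x,y) = -1*x^2 + 5*x*y + 5*y^2 - 9*x - 2*y + 9 is:
H = [[-2, 5], [5, 10]]
Trace = -2 + 10 = 8
Determinant = -2*10 - (5)^2 = -45
Discriminant = (8)^2 - 4*-45 = 244.0
Eigenvalues: lambda_1 = -3.8102, lambda_2 = 11.8102
The function is not convex.

0


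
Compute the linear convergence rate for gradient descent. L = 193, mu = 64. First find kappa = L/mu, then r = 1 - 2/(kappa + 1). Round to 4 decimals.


Step 1: Compute the condition number.
kappa = L/mu = 193/64 = 3.0156
Step 2: Compute the convergence rate.
r = 1 - 2/(kappa + 1) = 1 - 2*mu/(L + mu) = (L - mu)/(L + mu) = 129/257 = 0.5019


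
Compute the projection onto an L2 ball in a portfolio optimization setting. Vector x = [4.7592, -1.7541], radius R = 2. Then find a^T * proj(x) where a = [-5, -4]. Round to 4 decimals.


Step 1: Compute ||x|| (intermediates to 6 decimals).
||x|| = sqrt(4.7592^2 + (-1.7541)^2) = 5.072164
Step 2: Project.
Since ||x|| > R, scale = R/||x|| = 2/5.072164 = 0.394309, proj(x) = scale * x
proj(x) = [1.876595, -0.691657]
Step 3: Dot product.
a^T * proj(x) = -5*1.876595 - 4*(-0.691657) = -6.6163


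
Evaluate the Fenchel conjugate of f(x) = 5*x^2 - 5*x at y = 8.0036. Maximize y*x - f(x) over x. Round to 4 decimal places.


f*(y) = sup_x {y*x - a*x^2 - b*x} = sup_x {(y-b)*x - a*x^2}
FOC: (y - b) - 2a*x = 0 => x* = (y - b)/(2a)
x* = (8.0036 + 5)/(2*5) = 1.3004
f*(8.0036) = (y-b)^2/(4a) = (8.0036 + 5)^2/(4*5)
= 169.0936/20 = 8.4547


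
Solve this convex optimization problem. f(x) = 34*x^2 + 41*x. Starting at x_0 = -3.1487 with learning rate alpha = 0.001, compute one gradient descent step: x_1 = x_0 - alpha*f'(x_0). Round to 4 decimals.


We compute the gradient at x_0 and apply the update.
f'(x) = 68*x + 41
f'(-3.1487) = 68*-3.1487 + 41 = -173.1116
x_1 = -3.1487 - 0.001*-173.1116 = -2.9756


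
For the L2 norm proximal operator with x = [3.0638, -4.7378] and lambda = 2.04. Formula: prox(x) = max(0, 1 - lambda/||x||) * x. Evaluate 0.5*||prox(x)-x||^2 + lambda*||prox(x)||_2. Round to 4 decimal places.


Step 1: Compute ||x||.
||x|| = 5.6421
Step 2: Compute scaling factor.
scale = max(0, 1 - 2.04/5.6421) = 0.6384
Step 3: prox(x) = [1.956, -3.0248]
||prox(x)|| = 3.6021
Step 4: Proximal objective.
0.5*||prox-x||^2 = 2.0808
lambda*||prox|| = 7.3483
Total = 9.4291


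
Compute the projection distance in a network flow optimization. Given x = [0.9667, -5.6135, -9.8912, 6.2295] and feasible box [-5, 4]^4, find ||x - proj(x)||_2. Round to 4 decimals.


Project each component onto [-5, 4].
clip(0.9667) = 0.9667, clip(-5.6135) = -5.0, clip(-9.8912) = -5.0, clip(6.2295) = 4.0
Projection = [0.9667, -5.0, -5.0, 4.0]
Squared diffs: [0.0, 0.3764, 23.9238, 4.9707]
Distance = sqrt(29.2709) = 5.4103


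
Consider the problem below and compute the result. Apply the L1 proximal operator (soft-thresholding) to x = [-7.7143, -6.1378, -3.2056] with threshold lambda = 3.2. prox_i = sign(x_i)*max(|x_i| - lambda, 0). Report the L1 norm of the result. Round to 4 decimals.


Soft-thresholding with lambda = 3.2:
prox(-7.7143) = sign(-7.7143)*max(|-7.7143| - 3.2, 0) = -4.5143
prox(-6.1378) = sign(-6.1378)*max(|-6.1378| - 3.2, 0) = -2.9378
prox(-3.2056) = sign(-3.2056)*max(|-3.2056| - 3.2, 0) = -0.0056
prox(x) = [-4.5143, -2.9378, -0.0056]
||prox(x)||_1 = 4.5143 + 2.9378 + 0.0056 = 7.4577


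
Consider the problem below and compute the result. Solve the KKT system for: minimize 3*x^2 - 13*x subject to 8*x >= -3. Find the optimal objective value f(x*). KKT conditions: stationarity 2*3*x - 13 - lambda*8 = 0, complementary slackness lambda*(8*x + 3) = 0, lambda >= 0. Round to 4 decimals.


Step 1: Try lambda = 0 (constraint inactive).
Stationarity: 2*3*x - 13 = 0
x* = 13/(2*3) = 13/6 = 2.1667 (rounded; the exact value 13/6 is used below)
Check constraint: 8*2.1667 = 17.3336 >= -3 -- satisfied.
Step 2: Compute optimal value.
f(x*) = 3*(13/6)^2 - 13*(13/6) = -14.0833


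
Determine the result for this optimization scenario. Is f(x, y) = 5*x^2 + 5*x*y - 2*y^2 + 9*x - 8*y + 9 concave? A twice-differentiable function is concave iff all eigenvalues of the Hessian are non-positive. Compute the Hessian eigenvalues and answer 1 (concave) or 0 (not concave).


The Hessian of f(x,y) = 5*x^2 + 5*x*y - 2*y^2 + 9*x - 8*y + 9 is:
H = [[10, 5], [5, -4]]
Trace = 10 - 4 = 6
Determinant = 10*-4 - (5)^2 = -65
Discriminant = (6)^2 - 4*-65 = 296.0
Eigenvalues: lambda_1 = -5.6023, lambda_2 = 11.6023
The function is not concave.

0


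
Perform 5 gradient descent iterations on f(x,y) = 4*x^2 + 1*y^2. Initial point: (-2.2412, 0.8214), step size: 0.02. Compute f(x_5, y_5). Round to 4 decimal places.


Gradient descent on f(x,y) = 4*x^2 + 1*y^2.
Starting point: (-2.2412, 0.8214), alpha = 0.02
Step 1: grad_x = 2*4*-2.2412 = -17.9296, grad_y = 2*1*0.8214 = 1.6428
  x_1 = -2.2412 - 0.02*-17.9296 = -1.8826
  y_1 = 0.8214 - 0.02*1.6428 = 0.7885
Step 2: grad_x = 2*4*-1.8826 = -15.0609, grad_y = 2*1*0.7885 = 1.5771
  x_2 = -1.8826 - 0.02*-15.0609 = -1.5814
  y_2 = 0.7885 - 0.02*1.5771 = 0.757
Step 3: grad_x = 2*4*-1.5814 = -12.6511, grad_y = 2*1*0.757 = 1.514
  x_3 = -1.5814 - 0.02*-12.6511 = -1.3284
  y_3 = 0.757 - 0.02*1.514 = 0.7267
Step 4: grad_x = 2*4*-1.3284 = -10.6269, grad_y = 2*1*0.7267 = 1.4534
  x_4 = -1.3284 - 0.02*-10.6269 = -1.1158
  y_4 = 0.7267 - 0.02*1.4534 = 0.6977
Step 5: grad_x = 2*4*-1.1158 = -8.9266, grad_y = 2*1*0.6977 = 1.3953
  x_5 = -1.1158 - 0.02*-8.9266 = -0.9373
  y_5 = 0.6977 - 0.02*1.3953 = 0.6697
f(-0.9373, 0.6697) = 4*(-0.9373)^2 + 1*0.6697^2 = 3.9627


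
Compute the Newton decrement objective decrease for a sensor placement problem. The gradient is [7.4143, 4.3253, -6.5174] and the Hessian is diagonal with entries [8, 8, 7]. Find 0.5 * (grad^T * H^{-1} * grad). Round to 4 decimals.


Step 1: H is diagonal, so H^(-1) * g = [0.9268, 0.5407, -0.9311].
Step 2: g^T H^(-1) g = sum_i g_i^2 / H_ii
  = (7.4143)^2/8 + (4.3253)^2/8 + (-6.5174)^2/7
  = 6.8715 + 2.3385 + 6.0681 = 15.2781
Step 3: Objective decrease = 0.5 * g^T H^(-1) g = 7.639


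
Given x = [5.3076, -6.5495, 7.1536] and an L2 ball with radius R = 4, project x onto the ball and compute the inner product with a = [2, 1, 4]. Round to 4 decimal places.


Step 1: Compute ||x|| (intermediates to 6 decimals).
||x|| = sqrt(5.3076^2 + (-6.5495)^2 + 7.1536^2) = 11.056245
Step 2: Project.
Since ||x|| > R, scale = R/||x|| = 4/11.056245 = 0.361786, proj(x) = scale * x
proj(x) = [1.920215, -2.369517, 2.588072]
Step 3: Dot product.
a^T * proj(x) = 2*1.920215 + 1*(-2.369517) + 4*2.588072 = 11.8232


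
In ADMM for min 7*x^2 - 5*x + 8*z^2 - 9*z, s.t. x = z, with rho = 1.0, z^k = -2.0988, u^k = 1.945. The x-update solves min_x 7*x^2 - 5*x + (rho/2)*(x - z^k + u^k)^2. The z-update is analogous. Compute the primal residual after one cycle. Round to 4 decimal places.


ADMM iteration with rho = 1.0, z^k = -2.0988, u^k = 1.945
Step 1: x-update.
Minimize 7*x^2 - 5*x + (1.0/2)*(x + 2.0988 + 1.945)^2
FOC: (2*7 + 1.0)*x = 5 + 1.0*(-2.0988 - 1.945)
x^{k+1} = 0.0637
Step 2: z-update.
Minimize 8*z^2 - 9*z + (1.0/2)*(0.0637 - z + 1.945)^2
FOC: (2*8 + 1.0)*z = 9 + 1.0*(0.0637 + 1.945)
z^{k+1} = 0.6476
Step 3: u-update.
u^{k+1} = 1.945 + 0.0637 - 0.6476 = 1.3612
Step 4: Primal residual = |0.0637 - 0.6476| = 0.5838


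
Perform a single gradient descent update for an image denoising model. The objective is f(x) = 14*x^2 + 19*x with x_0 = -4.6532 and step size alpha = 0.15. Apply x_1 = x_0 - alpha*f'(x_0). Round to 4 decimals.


We compute the gradient at x_0 and apply the update.
f'(x) = 28*x + 19
f'(-4.6532) = 28*-4.6532 + 19 = -111.2896
x_1 = -4.6532 - 0.15*-111.2896 = 12.0402


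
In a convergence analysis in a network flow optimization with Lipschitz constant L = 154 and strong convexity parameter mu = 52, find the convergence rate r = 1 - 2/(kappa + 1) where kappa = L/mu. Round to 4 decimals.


Step 1: Compute the condition number.
kappa = L/mu = 154/52 = 2.9615
Step 2: Compute the convergence rate.
r = 1 - 2/(kappa + 1) = 1 - 2*mu/(L + mu) = (L - mu)/(L + mu) = 102/206 = 0.4951


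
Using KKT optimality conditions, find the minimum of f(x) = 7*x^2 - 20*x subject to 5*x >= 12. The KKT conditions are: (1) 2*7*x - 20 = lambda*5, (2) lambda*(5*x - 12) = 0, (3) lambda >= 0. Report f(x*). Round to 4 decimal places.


Step 1: Try lambda = 0 (constraint inactive).
x_unc = 20/(2*7) = 1.4286
Check: 5*1.4286 = 7.143 < 12 -- violated!
Step 2: Constraint must be active: 5*x = 12
x* = 12/5 = 2.4
lambda = (2*7*2.4 - 20)/5 = 2.72
Step 3: Compute optimal value.
f(x*) = 7*2.4^2 - 20*2.4 = -7.68


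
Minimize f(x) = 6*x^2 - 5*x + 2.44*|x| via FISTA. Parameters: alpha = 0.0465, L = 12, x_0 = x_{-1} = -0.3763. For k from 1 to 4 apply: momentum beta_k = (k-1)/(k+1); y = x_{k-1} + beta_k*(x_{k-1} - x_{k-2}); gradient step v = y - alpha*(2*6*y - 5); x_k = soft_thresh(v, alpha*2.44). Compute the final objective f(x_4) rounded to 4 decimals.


FISTA on f(x) = 6*x^2 - 5*x + 2.44*|x|
L = 12, alpha = 0.0465
Iteration 1: beta = 0.0, y = -0.3763 + 0.0*(-0.3763 + 0.3763) = -0.3763
  grad(y) = -9.5156, v = y - alpha*grad = 0.0662
  prox(v) = soft_thresh(0.0662, 0.1135) = 0.0
Iteration 2: beta = 0.3333, y = 0.0 + 0.3333*(0.0 + 0.3763) = 0.1254
  grad(y) = -3.4948, v = y - alpha*grad = 0.2879
  prox(v) = soft_thresh(0.2879, 0.1135) = 0.1745
Iteration 3: beta = 0.5, y = 0.1745 + 0.5*(0.1745 - 0.0) = 0.2617
  grad(y) = -1.8593, v = y - alpha*grad = 0.3482
  prox(v) = soft_thresh(0.3482, 0.1135) = 0.2347
Iteration 4: beta = 0.6, y = 0.2347 + 0.6*(0.2347 - 0.1745) = 0.2709
  grad(y) = -1.7496, v = y - alpha*grad = 0.3522
  prox(v) = soft_thresh(0.3522, 0.1135) = 0.2388
f(x_4) = 6*0.2388^2 - 5*0.2388 + 2.44*|0.2388| = -0.2692


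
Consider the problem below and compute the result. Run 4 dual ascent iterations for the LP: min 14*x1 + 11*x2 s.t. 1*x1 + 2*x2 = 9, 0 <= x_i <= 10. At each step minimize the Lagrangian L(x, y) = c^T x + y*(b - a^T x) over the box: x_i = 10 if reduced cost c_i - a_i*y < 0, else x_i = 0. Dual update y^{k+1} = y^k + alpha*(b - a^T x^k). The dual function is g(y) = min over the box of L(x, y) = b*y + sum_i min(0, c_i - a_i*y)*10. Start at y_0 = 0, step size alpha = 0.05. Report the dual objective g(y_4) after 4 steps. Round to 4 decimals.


Dual ascent for LP: min 14*x1 + 11*x2, 1*x1 + 2*x2 = 9, 0 <= x_i <= 10
Step 1: y^k = 0.0, reduced costs: (14.0, 11.0)
  x^k = (0.0, 0.0), subgradient = b - a^T x = 9.0
  y^{k+1} = 0.0 + 0.05*9.0 = 0.45
Step 2: y^k = 0.45, reduced costs: (13.55, 10.1)
  x^k = (0.0, 0.0), subgradient = b - a^T x = 9.0
  y^{k+1} = 0.45 + 0.05*9.0 = 0.9
Step 3: y^k = 0.9, reduced costs: (13.1, 9.2)
  x^k = (0.0, 0.0), subgradient = b - a^T x = 9.0
  y^{k+1} = 0.9 + 0.05*9.0 = 1.35
Step 4: y^k = 1.35, reduced costs: (12.65, 8.3)
  x^k = (0.0, 0.0), subgradient = b - a^T x = 9.0
  y^{k+1} = 1.35 + 0.05*9.0 = 1.8
Dual objective at y_4 = 1.8: reduced costs (12.2, 7.4), box minimizer x = (0.0, 0.0)
g(y_4) = b*y + (c1 - a1*y)*x1 + (c2 - a2*y)*x2 = 9*1.8 + 12.2*0.0 + 7.4*0.0 = 16.2 + 0.0 + 0.0 = 16.2


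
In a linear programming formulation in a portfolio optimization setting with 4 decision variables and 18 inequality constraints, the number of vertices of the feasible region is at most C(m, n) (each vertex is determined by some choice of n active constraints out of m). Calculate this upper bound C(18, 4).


Each vertex corresponds to some choice of n active constraints out of m, so the number of vertices is at most C(m, n) = m! / (n!(m-n)!).
m = 18, n = 4
Numerator: 18 * 17 * 16 * 15
Denominator: 4! = 24
C(18, 4) = 3060
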